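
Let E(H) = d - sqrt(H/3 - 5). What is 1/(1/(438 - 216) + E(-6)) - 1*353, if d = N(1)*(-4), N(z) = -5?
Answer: -7082830655/20067469 + 49284*I*sqrt(7)/20067469 ≈ -352.95 + 0.0064977*I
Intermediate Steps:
d = 20 (d = -5*(-4) = 20)
E(H) = 20 - sqrt(-5 + H/3) (E(H) = 20 - sqrt(H/3 - 5) = 20 - sqrt(-5 + H/3))
1/(1/(438 - 216) + E(-6)) - 1*353 = 1/(1/(438 - 216) + (20 - sqrt(-45 + 3*(-6))/3)) - 1*353 = 1/(1/222 + (20 - sqrt(-45 - 18)/3)) - 353 = 1/(1/222 + (20 - I*sqrt(7))) - 353 = 1/(4441/222 - I*sqrt(7)) - 353 = -353 + 1/(4441/222 - I*sqrt(7))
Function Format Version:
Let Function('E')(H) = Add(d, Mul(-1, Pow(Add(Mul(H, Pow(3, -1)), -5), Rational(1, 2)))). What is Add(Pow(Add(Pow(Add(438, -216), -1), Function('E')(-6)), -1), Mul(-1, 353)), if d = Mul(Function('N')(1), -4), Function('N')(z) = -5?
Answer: Add(Rational(-7082830655, 20067469), Mul(Rational(49284, 20067469), I, Pow(7, Rational(1, 2)))) ≈ Add(-352.95, Mul(0.0064977, I))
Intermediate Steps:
d = 20 (d = Mul(-5, -4) = 20)
Function('E')(H) = Add(20, Mul(-1, Pow(Add(-5, Mul(Rational(1, 3), H)), Rational(1, 2)))) (Function('E')(H) = Add(20, Mul(-1, Pow(Add(Mul(H, Pow(3, -1)), -5), Rational(1, 2)))) = Add(20, Mul(-1, Pow(Add(Mul(H, Rational(1, 3)), -5), Rational(1, 2)))) = Add(20, Mul(-1, Pow(Add(Mul(Rational(1, 3), H), -5), Rational(1, 2)))) = Add(20, Mul(-1, Pow(Add(-5, Mul(Rational(1, 3), H)), Rational(1, 2)))))
Add(Pow(Add(Pow(Add(438, -216), -1), Function('E')(-6)), -1), Mul(-1, 353)) = Add(Pow(Add(Pow(Add(438, -216), -1), Add(20, Mul(Rational(-1, 3), Pow(Add(-45, Mul(3, -6)), Rational(1, 2))))), -1), Mul(-1, 353)) = Add(Pow(Add(Pow(222, -1), Add(20, Mul(Rational(-1, 3), Pow(Add(-45, -18), Rational(1, 2))))), -1), -353) = Add(Pow(Add(Rational(1, 222), Add(20, Mul(Rational(-1, 3), Pow(-63, Rational(1, 2))))), -1), -353) = Add(Pow(Add(Rational(1, 222), Add(20, Mul(Rational(-1, 3), Mul(3, I, Pow(7, Rational(1, 2)))))), -1), -353) = Add(Pow(Add(Rational(1, 222), Add(20, Mul(-1, I, Pow(7, Rational(1, 2))))), -1), -353) = Add(Pow(Add(Rational(4441, 222), Mul(-1, I, Pow(7, Rational(1, 2)))), -1), -353) = Add(-353, Pow(Add(Rational(4441, 222), Mul(-1, I, Pow(7, Rational(1, 2)))), -1))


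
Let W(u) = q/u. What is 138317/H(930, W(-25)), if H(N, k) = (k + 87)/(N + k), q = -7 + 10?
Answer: 1071818433/724 ≈ 1.4804e+6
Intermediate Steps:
q = 3
W(u) = 3/u
H(N, k) = (87 + k)/(N + k)
138317/H(930, W(-25)) = 138317/(((87 + 3/(-25))/(930 + 3/(-25)))) = 138317/(((87 + 3*(-1/25))/(930 + 3*(-1/25)))) = 138317/(((87 - 3/25)/(930 - 3/25))) = 138317/(((2172/25)/(23247/25))) = 138317/(((25/23247)*(2172/25))) = 138317/(724/7749) = 138317*(7749/724) = 1071818433/724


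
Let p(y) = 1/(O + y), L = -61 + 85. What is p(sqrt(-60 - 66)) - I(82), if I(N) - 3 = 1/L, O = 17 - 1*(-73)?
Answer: (-73*sqrt(14) + 2182*I)/(24*(sqrt(14) - 30*I)) ≈ -3.0307 - 0.0013646*I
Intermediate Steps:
L = 24
O = 90 (O = 17 + 73 = 90)
I(N) = 73/24 (I(N) = 3 + 1/24 = 73/24)
p(y) = 1/(90 + y)
p(sqrt(-60 - 66)) - I(82) = 1/(90 + sqrt(-60 - 66)) - 1*73/24 = 1/(90 + sqrt(-126)) - 73/24 = 1/(90 + 3*I*sqrt(14)) - 73/24 = -73/24 + 1/(90 + 3*I*sqrt(14))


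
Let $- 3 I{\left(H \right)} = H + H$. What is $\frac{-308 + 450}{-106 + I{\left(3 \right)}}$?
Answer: $- \frac{71}{54} \approx -1.3148$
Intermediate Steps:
$I{\left(H \right)} = - \frac{2 H}{3}$ ($I{\left(H \right)} = - \frac{H + H}{3} = - \frac{2 H}{3}$)
$\frac{-308 + 450}{-106 + I{\left(3 \right)}} = \frac{-308 + 450}{-106 - 2} = \frac{142}{-106 - 2} = \frac{142}{-108} = 142 \left(- \frac{1}{108}\right) = - \frac{71}{54}$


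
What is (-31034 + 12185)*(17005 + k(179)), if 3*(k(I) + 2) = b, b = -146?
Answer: -319572229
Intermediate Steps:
k(I) = -152/3 (k(I) = -2 + (⅓)*(-146) = -2 - 146/3 = -152/3)
(-31034 + 12185)*(17005 + k(179)) = (-31034 + 12185)*(17005 - 152/3) = -18849*50863/3 = -319572229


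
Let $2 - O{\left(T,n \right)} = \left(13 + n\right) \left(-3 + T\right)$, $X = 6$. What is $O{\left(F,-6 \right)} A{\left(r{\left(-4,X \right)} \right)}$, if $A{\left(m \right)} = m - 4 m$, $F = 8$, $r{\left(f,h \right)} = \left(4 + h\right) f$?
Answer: $-3960$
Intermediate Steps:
$r{\left(f,h \right)} = f \left(4 + h\right)$
$O{\left(T,n \right)} = 2 - \left(-3 + T\right) \left(13 + n\right)$ ($O{\left(T,n \right)} = 2 - \left(13 + n\right) \left(-3 + T\right) = 2 - \left(-3 + T\right) \left(13 + n\right)$)
$A{\left(m \right)} = - 3 m$
$O{\left(F,-6 \right)} A{\left(r{\left(-4,X \right)} \right)} = \left(41 - 104 + 3 \left(-6\right) - 8 \left(-6\right)\right) \left(- 3 \left(- 4 \left(4 + 6\right)\right)\right) = \left(41 - 104 - 18 + 48\right) \left(- 3 \left(\left(-4\right) 10\right)\right) = - 33 \left(\left(-3\right) \left(-40\right)\right) = \left(-33\right) 120 = -3960$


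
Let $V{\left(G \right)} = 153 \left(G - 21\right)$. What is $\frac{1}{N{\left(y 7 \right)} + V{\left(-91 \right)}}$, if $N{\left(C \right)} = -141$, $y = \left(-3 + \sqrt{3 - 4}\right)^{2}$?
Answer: $- \frac{1}{17277} \approx -5.788 \cdot 10^{-5}$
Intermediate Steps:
$V{\left(G \right)} = -3213 + 153 G$ ($V{\left(G \right)} = 153 \left(-21 + G\right) = -3213 + 153 G$)
$y = \left(-3 + i\right)^{2}$ ($y = \left(-3 + \sqrt{-1}\right)^{2} = \left(-3 + i\right)^{2} \approx 8.0 - 6.0 i$)
$\frac{1}{N{\left(y 7 \right)} + V{\left(-91 \right)}} = \frac{1}{-141 + \left(-3213 + 153 \left(-91\right)\right)} = \frac{1}{-141 - 17136} = \frac{1}{-17277} = - \frac{1}{17277}$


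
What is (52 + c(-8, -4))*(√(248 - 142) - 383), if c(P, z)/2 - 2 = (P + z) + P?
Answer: -6128 + 16*√106 ≈ -5963.3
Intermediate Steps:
c(P, z) = 4 + 2*z + 4*P (c(P, z) = 4 + 2*((P + z) + P) = 4 + 2*(z + 2*P) = 4 + (2*z + 4*P) = 4 + 2*z + 4*P)
(52 + c(-8, -4))*(√(248 - 142) - 383) = (52 + (4 + 2*(-4) + 4*(-8)))*(√(248 - 142) - 383) = (52 + (4 - 8 - 32))*(√106 - 383) = (52 - 36)*(-383 + √106) = 16*(-383 + √106) = -6128 + 16*√106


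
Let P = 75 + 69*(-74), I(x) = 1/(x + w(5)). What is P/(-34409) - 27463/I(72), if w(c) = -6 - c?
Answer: -57643431356/34409 ≈ -1.6752e+6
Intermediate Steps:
I(x) = 1/(-11 + x) (I(x) = 1/(x + (-6 - 1*5)) = 1/(x + (-6 - 5)) = 1/(x - 11) = 1/(-11 + x))
P = -5031 (P = 75 - 5106 = -5031)
P/(-34409) - 27463/I(72) = -5031/(-34409) - 27463/(1/(-11 + 72)) = -5031*(-1/34409) - 27463/(1/61) = 5031/34409 - 27463/1/61 = 5031/34409 - 27463*61 = 5031/34409 - 1675243 = -57643431356/34409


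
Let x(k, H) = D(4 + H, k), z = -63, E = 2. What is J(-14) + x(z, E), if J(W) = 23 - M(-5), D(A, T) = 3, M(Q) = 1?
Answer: 25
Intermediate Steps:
x(k, H) = 3
J(W) = 22 (J(W) = 23 - 1*1 = 23 - 1 = 22)
J(-14) + x(z, E) = 22 + 3 = 25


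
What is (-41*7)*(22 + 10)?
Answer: -9184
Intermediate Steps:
(-41*7)*(22 + 10) = -287*32 = -9184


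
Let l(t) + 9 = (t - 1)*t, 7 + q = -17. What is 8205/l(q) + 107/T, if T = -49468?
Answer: 135273901/9745196 ≈ 13.881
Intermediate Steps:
q = -24 (q = -7 - 17 = -24)
l(t) = -9 + t*(-1 + t) (l(t) = -9 + (t - 1)*t = -9 + (-1 + t)*t = -9 + t*(-1 + t))
8205/l(q) + 107/T = 8205/(-9 + (-24)² - 1*(-24)) + 107/(-49468) = 8205/(-9 + 576 + 24) + 107*(-1/49468) = 8205/591 - 107/49468 = 8205*(1/591) - 107/49468 = 2735/197 - 107/49468 = 135273901/9745196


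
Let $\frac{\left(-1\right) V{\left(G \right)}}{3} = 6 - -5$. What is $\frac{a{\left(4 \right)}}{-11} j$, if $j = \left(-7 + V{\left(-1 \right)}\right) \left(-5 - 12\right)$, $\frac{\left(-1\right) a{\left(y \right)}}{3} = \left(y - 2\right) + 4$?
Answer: $\frac{12240}{11} \approx 1112.7$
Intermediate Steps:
$V{\left(G \right)} = -33$ ($V{\left(G \right)} = - 3 \left(6 - -5\right) = - 3 \left(6 + 5\right) = \left(-3\right) 11 = -33$)
$a{\left(y \right)} = -6 - 3 y$ ($a{\left(y \right)} = - 3 \left(\left(y - 2\right) + 4\right) = - 3 \left(\left(-2 + y\right) + 4\right) = - 3 \left(2 + y\right) = -6 - 3 y$)
$j = 680$ ($j = \left(-7 - 33\right) \left(-5 - 12\right) = \left(-40\right) \left(-17\right) = 680$)
$\frac{a{\left(4 \right)}}{-11} j = \frac{-6 - 12}{-11} \cdot 680 = \left(-6 - 12\right) \left(- \frac{1}{11}\right) 680 = \left(-18\right) \left(- \frac{1}{11}\right) 680 = \frac{18}{11} \cdot 680 = \frac{12240}{11}$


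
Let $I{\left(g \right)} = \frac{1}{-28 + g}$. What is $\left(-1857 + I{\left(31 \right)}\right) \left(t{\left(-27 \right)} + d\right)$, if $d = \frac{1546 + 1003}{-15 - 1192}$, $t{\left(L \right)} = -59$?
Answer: $\frac{410854340}{3621} \approx 1.1346 \cdot 10^{5}$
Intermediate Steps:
$d = - \frac{2549}{1207}$ ($d = \frac{2549}{-1207} = 2549 \left(- \frac{1}{1207}\right) = - \frac{2549}{1207} \approx -2.1118$)
$\left(-1857 + I{\left(31 \right)}\right) \left(t{\left(-27 \right)} + d\right) = \left(-1857 + \frac{1}{-28 + 31}\right) \left(-59 - \frac{2549}{1207}\right) = \left(-1857 + \frac{1}{3}\right) \left(- \frac{73762}{1207}\right) = \left(- \frac{5570}{3}\right) \left(- \frac{73762}{1207}\right) = \frac{410854340}{3621}$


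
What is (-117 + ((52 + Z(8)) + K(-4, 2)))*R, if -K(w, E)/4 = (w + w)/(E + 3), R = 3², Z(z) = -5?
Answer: -2862/5 ≈ -572.40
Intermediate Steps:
R = 9
K(w, E) = -8*w/(3 + E) (K(w, E) = -4*(w + w)/(E + 3) = -4*2*w/(3 + E) = -8*w/(3 + E))
(-117 + ((52 + Z(8)) + K(-4, 2)))*R = (-117 + ((52 - 5) - 8*(-4)/(3 + 2)))*9 = (-117 + (47 - 8*(-4)/5))*9 = (-117 + (47 - 8*(-4)*⅕))*9 = (-117 + (47 + 32/5))*9 = (-117 + 267/5)*9 = -318/5*9 = -2862/5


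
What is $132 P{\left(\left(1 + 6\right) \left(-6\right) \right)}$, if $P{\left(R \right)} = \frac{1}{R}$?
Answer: $- \frac{22}{7} \approx -3.1429$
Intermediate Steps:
$132 P{\left(\left(1 + 6\right) \left(-6\right) \right)} = \frac{132}{\left(1 + 6\right) \left(-6\right)} = \frac{132}{7 \left(-6\right)} = \frac{132}{-42} = 132 \left(- \frac{1}{42}\right) = - \frac{22}{7}$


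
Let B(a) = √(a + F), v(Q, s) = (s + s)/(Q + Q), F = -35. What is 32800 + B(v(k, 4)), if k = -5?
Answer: 32800 + I*√895/5 ≈ 32800.0 + 5.9833*I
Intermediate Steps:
v(Q, s) = s/Q (v(Q, s) = (2*s)/((2*Q)) = (2*s)*(1/(2*Q)) = s/Q)
B(a) = √(-35 + a) (B(a) = √(a - 35) = √(-35 + a))
32800 + B(v(k, 4)) = 32800 + √(-35 + 4/(-5)) = 32800 + √(-35 + 4*(-⅕)) = 32800 + √(-35 - ⅘) = 32800 + √(-179/5) = 32800 + I*√895/5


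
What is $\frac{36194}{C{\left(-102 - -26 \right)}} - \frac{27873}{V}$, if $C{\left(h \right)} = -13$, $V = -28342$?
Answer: $- \frac{1025447999}{368446} \approx -2783.2$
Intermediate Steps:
$\frac{36194}{C{\left(-102 - -26 \right)}} - \frac{27873}{V} = \frac{36194}{-13} - \frac{27873}{-28342} = 36194 \left(- \frac{1}{13}\right) - - \frac{27873}{28342} = - \frac{36194}{13} + \frac{27873}{28342} = - \frac{1025447999}{368446}$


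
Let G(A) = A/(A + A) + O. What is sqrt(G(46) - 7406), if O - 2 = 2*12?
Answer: I*sqrt(29518)/2 ≈ 85.904*I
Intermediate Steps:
O = 26 (O = 2 + 2*12 = 2 + 24 = 26)
G(A) = 53/2 (G(A) = A/(A + A) + 26 = A/((2*A)) + 26 = (1/(2*A))*A + 26 = 1/2 + 26 = 53/2)
sqrt(G(46) - 7406) = sqrt(53/2 - 7406) = sqrt(-14759/2) = I*sqrt(29518)/2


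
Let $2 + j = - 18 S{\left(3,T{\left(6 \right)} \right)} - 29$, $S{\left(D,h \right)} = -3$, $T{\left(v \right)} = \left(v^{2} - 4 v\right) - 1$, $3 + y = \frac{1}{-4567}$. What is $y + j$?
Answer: $\frac{91339}{4567} \approx 20.0$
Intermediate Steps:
$y = - \frac{13702}{4567}$ ($y = -3 + \frac{1}{-4567} = -3 - \frac{1}{4567} = - \frac{13702}{4567} \approx -3.0002$)
$T{\left(v \right)} = -1 + v^{2} - 4 v$
$j = 23$ ($j = -2 - -25 = -2 + \left(54 - 29\right) = -2 + 25 = 23$)
$y + j = - \frac{13702}{4567} + 23 = \frac{91339}{4567}$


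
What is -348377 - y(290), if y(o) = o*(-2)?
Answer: -347797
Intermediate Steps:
y(o) = -2*o
-348377 - y(290) = -348377 - (-2)*290 = -348377 - 1*(-580) = -348377 + 580 = -347797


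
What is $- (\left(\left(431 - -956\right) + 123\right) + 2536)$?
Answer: $-4046$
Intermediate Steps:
$- (\left(\left(431 - -956\right) + 123\right) + 2536) = - (\left(\left(431 + 956\right) + 123\right) + 2536) = - (\left(1387 + 123\right) + 2536) = - (1510 + 2536) = \left(-1\right) 4046 = -4046$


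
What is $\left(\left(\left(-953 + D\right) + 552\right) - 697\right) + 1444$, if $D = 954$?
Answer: $1300$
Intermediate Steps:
$\left(\left(\left(-953 + D\right) + 552\right) - 697\right) + 1444 = \left(\left(\left(-953 + 954\right) + 552\right) - 697\right) + 1444 = \left(\left(1 + 552\right) + \left(-1195 + 498\right)\right) + 1444 = \left(553 - 697\right) + 1444 = -144 + 1444 = 1300$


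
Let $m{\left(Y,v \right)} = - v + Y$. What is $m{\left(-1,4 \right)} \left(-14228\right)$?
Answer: $71140$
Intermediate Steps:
$m{\left(Y,v \right)} = Y - v$
$m{\left(-1,4 \right)} \left(-14228\right) = \left(-1 - 4\right) \left(-14228\right) = \left(-5\right) \left(-14228\right) = 71140$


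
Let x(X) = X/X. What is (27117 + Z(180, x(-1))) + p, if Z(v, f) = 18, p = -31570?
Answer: -4435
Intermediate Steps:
x(X) = 1
(27117 + Z(180, x(-1))) + p = (27117 + 18) - 31570 = 27135 - 31570 = -4435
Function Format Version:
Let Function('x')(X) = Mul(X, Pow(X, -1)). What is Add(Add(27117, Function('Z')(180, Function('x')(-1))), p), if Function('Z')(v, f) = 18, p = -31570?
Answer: -4435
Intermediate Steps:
Function('x')(X) = 1
Add(Add(27117, Function('Z')(180, Function('x')(-1))), p) = Add(Add(27117, 18), -31570) = Add(27135, -31570) = -4435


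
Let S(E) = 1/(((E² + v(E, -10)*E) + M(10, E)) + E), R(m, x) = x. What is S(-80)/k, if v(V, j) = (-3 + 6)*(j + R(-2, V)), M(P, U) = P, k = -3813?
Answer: -1/106497090 ≈ -9.3899e-9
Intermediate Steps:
v(V, j) = 3*V + 3*j (v(V, j) = (-3 + 6)*(j + V) = 3*(V + j) = 3*V + 3*j)
S(E) = 1/(10 + E + E² + E*(-30 + 3*E)) (S(E) = 1/(((E² + (3*E + 3*(-10))*E) + 10) + E) = 1/(((E² + (3*E - 30)*E) + 10) + E) = 1/(((E² + (-30 + 3*E)*E) + 10) + E) = 1/(((E² + E*(-30 + 3*E)) + 10) + E) = 1/((10 + E² + E*(-30 + 3*E)) + E) = 1/(10 + E + E² + E*(-30 + 3*E)))
S(-80)/k = 1/((10 - 29*(-80) + 4*(-80)²)*(-3813)) = -1/3813/(10 + 2320 + 4*6400) = -1/3813/(10 + 2320 + 25600) = -1/3813/27930 = (1/27930)*(-1/3813) = -1/106497090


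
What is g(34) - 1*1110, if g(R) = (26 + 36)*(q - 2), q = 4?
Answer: -986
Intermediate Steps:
g(R) = 124 (g(R) = (26 + 36)*(4 - 2) = 62*2 = 124)
g(34) - 1*1110 = 124 - 1*1110 = 124 - 1110 = -986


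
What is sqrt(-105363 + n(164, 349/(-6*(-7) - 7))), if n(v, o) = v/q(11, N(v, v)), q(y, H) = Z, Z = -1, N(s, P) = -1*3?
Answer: I*sqrt(105527) ≈ 324.85*I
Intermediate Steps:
N(s, P) = -3
q(y, H) = -1
n(v, o) = -v (n(v, o) = v/(-1) = v*(-1) = -v)
sqrt(-105363 + n(164, 349/(-6*(-7) - 7))) = sqrt(-105363 - 1*164) = sqrt(-105363 - 164) = sqrt(-105527) = I*sqrt(105527)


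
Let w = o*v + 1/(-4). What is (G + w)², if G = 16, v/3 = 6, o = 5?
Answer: 178929/16 ≈ 11183.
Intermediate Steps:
v = 18 (v = 3*6 = 18)
w = 359/4 (w = 5*18 + 1/(-4) = 90 - ¼ = 359/4 ≈ 89.750)
(G + w)² = (16 + 359/4)² = (423/4)² = 178929/16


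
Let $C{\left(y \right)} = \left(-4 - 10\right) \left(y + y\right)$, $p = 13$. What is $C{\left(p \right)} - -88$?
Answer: $-276$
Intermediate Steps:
$C{\left(y \right)} = - 28 y$ ($C{\left(y \right)} = - 14 \cdot 2 y = - 28 y$)
$C{\left(p \right)} - -88 = \left(-28\right) 13 - -88 = -364 + 88 = -276$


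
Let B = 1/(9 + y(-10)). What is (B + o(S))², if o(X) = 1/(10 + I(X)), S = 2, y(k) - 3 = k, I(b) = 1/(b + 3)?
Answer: 3721/10404 ≈ 0.35765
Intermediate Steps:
I(b) = 1/(3 + b)
y(k) = 3 + k
o(X) = 1/(10 + 1/(3 + X))
B = ½ (B = 1/(9 + (3 - 10)) = 1/(9 - 7) = 1/2 = ½ ≈ 0.50000)
(B + o(S))² = (½ + (3 + 2)/(31 + 10*2))² = (½ + 5/(31 + 20))² = (½ + 5/51)² = (61/102)² = 3721/10404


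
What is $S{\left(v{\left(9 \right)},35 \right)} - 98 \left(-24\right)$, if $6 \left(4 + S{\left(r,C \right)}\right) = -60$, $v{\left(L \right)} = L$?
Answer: $2338$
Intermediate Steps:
$S{\left(r,C \right)} = -14$ ($S{\left(r,C \right)} = -4 + \frac{1}{6} \left(-60\right) = -4 - 10 = -14$)
$S{\left(v{\left(9 \right)},35 \right)} - 98 \left(-24\right) = -14 - 98 \left(-24\right) = -14 - -2352 = -14 + 2352 = 2338$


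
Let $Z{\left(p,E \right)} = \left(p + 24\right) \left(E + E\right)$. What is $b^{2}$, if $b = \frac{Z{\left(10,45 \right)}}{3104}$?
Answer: $\frac{585225}{602176} \approx 0.97185$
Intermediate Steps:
$Z{\left(p,E \right)} = 2 E \left(24 + p\right)$ ($Z{\left(p,E \right)} = \left(24 + p\right) 2 E = 2 E \left(24 + p\right)$)
$b = \frac{765}{776}$ ($b = \frac{2 \cdot 45 \left(24 + 10\right)}{3104} = 2 \cdot 45 \cdot 34 \cdot \frac{1}{3104} = 3060 \cdot \frac{1}{3104} = \frac{765}{776} \approx 0.98582$)
$b^{2} = \left(\frac{765}{776}\right)^{2} = \frac{585225}{602176}$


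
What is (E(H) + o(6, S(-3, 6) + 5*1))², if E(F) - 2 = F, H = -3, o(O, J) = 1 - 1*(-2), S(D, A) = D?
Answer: 4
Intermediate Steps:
o(O, J) = 3 (o(O, J) = 1 + 2 = 3)
E(F) = 2 + F
(E(H) + o(6, S(-3, 6) + 5*1))² = ((2 - 3) + 3)² = (-1 + 3)² = 2² = 4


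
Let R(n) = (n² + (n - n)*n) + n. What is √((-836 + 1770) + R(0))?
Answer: √934 ≈ 30.561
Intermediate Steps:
R(n) = n + n² (R(n) = (n² + 0*n) + n = (n² + 0) + n = n² + n = n + n²)
√((-836 + 1770) + R(0)) = √((-836 + 1770) + 0*(1 + 0)) = √(934 + 0*1) = √(934 + 0) = √934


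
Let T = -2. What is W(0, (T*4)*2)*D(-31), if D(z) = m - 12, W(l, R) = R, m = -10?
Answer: 352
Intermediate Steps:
D(z) = -22 (D(z) = -10 - 12 = -22)
W(0, (T*4)*2)*D(-31) = (-2*4*2)*(-22) = -8*2*(-22) = -16*(-22) = 352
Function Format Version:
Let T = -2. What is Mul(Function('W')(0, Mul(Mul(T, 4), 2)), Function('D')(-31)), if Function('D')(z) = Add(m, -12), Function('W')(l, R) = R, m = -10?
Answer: 352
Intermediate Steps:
Function('D')(z) = -22 (Function('D')(z) = Add(-10, -12) = -22)
Mul(Function('W')(0, Mul(Mul(T, 4), 2)), Function('D')(-31)) = Mul(Mul(Mul(-2, 4), 2), -22) = Mul(Mul(-8, 2), -22) = Mul(-16, -22) = 352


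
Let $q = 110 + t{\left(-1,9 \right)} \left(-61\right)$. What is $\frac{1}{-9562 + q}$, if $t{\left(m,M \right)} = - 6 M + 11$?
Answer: $- \frac{1}{6829} \approx -0.00014643$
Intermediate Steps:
$t{\left(m,M \right)} = 11 - 6 M$
$q = 2733$ ($q = 110 + \left(11 - 54\right) \left(-61\right) = 110 - -2623 = 110 + 2623 = 2733$)
$\frac{1}{-9562 + q} = \frac{1}{-9562 + 2733} = \frac{1}{-6829} = - \frac{1}{6829}$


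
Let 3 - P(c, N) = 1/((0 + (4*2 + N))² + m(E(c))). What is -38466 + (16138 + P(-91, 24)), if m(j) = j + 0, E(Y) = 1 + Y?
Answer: -20851551/934 ≈ -22325.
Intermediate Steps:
m(j) = j
P(c, N) = 3 - 1/(1 + c + (8 + N)²) (P(c, N) = 3 - 1/((0 + (4*2 + N))² + (1 + c)) = 3 - 1/((0 + (8 + N))² + (1 + c)) = 3 - 1/((8 + N)² + (1 + c)) = 3 - 1/(1 + c + (8 + N)²))
-38466 + (16138 + P(-91, 24)) = -38466 + (16138 + (2 + 3*(-91) + 3*(8 + 24)²)/(1 - 91 + (8 + 24)²)) = -38466 + (16138 + (2 - 273 + 3*32²)/(1 - 91 + 32²)) = -38466 + (16138 + (2 - 273 + 3*1024)/(1 - 91 + 1024)) = -38466 + (16138 + (2 - 273 + 3072)/934) = -38466 + (16138 + (1/934)*2801) = -38466 + (16138 + 2801/934) = -38466 + 15075693/934 = -20851551/934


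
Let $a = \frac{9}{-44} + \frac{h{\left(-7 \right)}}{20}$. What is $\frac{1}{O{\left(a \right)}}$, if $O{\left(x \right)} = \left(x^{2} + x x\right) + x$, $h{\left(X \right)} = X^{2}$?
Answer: $\frac{3025}{37297} \approx 0.081106$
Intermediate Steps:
$a = \frac{247}{110}$ ($a = \frac{9}{-44} + \frac{\left(-7\right)^{2}}{20} = 9 \left(- \frac{1}{44}\right) + 49 \cdot \frac{1}{20} = - \frac{9}{44} + \frac{49}{20} = \frac{247}{110} \approx 2.2455$)
$O{\left(x \right)} = x + 2 x^{2}$ ($O{\left(x \right)} = \left(x^{2} + x^{2}\right) + x = 2 x^{2} + x = x + 2 x^{2}$)
$\frac{1}{O{\left(a \right)}} = \frac{1}{\frac{247}{110} \left(1 + 2 \cdot \frac{247}{110}\right)} = \frac{1}{\frac{247}{110} \left(1 + \frac{247}{55}\right)} = \frac{1}{\frac{247}{110} \cdot \frac{302}{55}} = \frac{1}{\frac{37297}{3025}} = \frac{3025}{37297}$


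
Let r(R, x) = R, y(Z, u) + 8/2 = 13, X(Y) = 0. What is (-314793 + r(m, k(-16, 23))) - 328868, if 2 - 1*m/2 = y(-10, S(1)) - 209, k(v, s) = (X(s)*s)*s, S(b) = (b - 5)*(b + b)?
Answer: -643257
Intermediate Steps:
S(b) = 2*b*(-5 + b) (S(b) = (-5 + b)*(2*b) = 2*b*(-5 + b))
y(Z, u) = 9 (y(Z, u) = -4 + 13 = 9)
k(v, s) = 0 (k(v, s) = (0*s)*s = 0*s = 0)
m = 404 (m = 4 - 2*(9 - 209) = 4 - 2*(-200) = 4 + 400 = 404)
(-314793 + r(m, k(-16, 23))) - 328868 = (-314793 + 404) - 328868 = -314389 - 328868 = -643257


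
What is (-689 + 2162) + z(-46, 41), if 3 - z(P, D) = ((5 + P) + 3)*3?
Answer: 1590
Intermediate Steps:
z(P, D) = -21 - 3*P (z(P, D) = 3 - ((5 + P) + 3)*3 = 3 - (8 + P)*3 = 3 - (24 + 3*P) = 3 + (-24 - 3*P) = -21 - 3*P)
(-689 + 2162) + z(-46, 41) = (-689 + 2162) + (-21 - 3*(-46)) = 1473 + (-21 + 138) = 1473 + 117 = 1590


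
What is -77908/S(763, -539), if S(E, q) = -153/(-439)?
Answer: -34201612/153 ≈ -2.2354e+5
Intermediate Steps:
S(E, q) = 153/439 (S(E, q) = -153*(-1/439) = 153/439)
-77908/S(763, -539) = -77908/153/439 = -77908*439/153 = -34201612/153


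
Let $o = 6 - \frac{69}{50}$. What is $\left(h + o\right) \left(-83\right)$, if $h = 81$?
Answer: $- \frac{355323}{50} \approx -7106.5$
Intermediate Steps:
$o = \frac{231}{50}$ ($o = 6 - 69 \cdot \frac{1}{50} = 6 - \frac{69}{50} = \frac{231}{50} \approx 4.62$)
$\left(h + o\right) \left(-83\right) = \left(81 + \frac{231}{50}\right) \left(-83\right) = \frac{4281}{50} \left(-83\right) = - \frac{355323}{50}$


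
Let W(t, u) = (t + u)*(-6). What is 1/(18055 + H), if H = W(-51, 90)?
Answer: 1/17821 ≈ 5.6114e-5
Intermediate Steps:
W(t, u) = -6*t - 6*u
H = -234 (H = -6*(-51) - 6*90 = 306 - 540 = -234)
1/(18055 + H) = 1/(18055 - 234) = 1/17821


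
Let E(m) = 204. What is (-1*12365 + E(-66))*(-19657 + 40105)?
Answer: -248668128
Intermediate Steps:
(-1*12365 + E(-66))*(-19657 + 40105) = (-1*12365 + 204)*(-19657 + 40105) = (-12365 + 204)*20448 = -12161*20448 = -248668128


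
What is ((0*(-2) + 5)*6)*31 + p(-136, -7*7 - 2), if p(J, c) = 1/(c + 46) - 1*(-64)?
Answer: 4969/5 ≈ 993.80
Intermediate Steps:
p(J, c) = 64 + 1/(46 + c) (p(J, c) = 1/(46 + c) + 64 = 64 + 1/(46 + c))
((0*(-2) + 5)*6)*31 + p(-136, -7*7 - 2) = ((0*(-2) + 5)*6)*31 + (2945 + 64*(-7*7 - 2))/(46 + (-7*7 - 2)) = ((0 + 5)*6)*31 + (2945 + 64*(-49 - 2))/(46 + (-49 - 2)) = (5*6)*31 + (2945 + 64*(-51))/(46 - 51) = 30*31 + (2945 - 3264)/(-5) = 930 - ⅕*(-319) = 930 + 319/5 = 4969/5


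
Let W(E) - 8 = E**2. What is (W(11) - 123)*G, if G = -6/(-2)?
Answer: 18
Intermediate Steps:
W(E) = 8 + E**2
G = 3 (G = -6*(-1/2) = 3)
(W(11) - 123)*G = ((8 + 11**2) - 123)*3 = ((8 + 121) - 123)*3 = (129 - 123)*3 = 6*3 = 18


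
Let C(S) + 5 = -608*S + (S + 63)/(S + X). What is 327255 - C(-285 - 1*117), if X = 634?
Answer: 19220147/232 ≈ 82846.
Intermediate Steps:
C(S) = -5 - 608*S + (63 + S)/(634 + S) (C(S) = -5 + (-608*S + (S + 63)/(S + 634)) = -5 + (-608*S + (63 + S)/(634 + S)) = -5 - 608*S + (63 + S)/(634 + S))
327255 - C(-285 - 1*117) = 327255 - (-3107 - 385476*(-285 - 1*117) - 608*(-285 - 1*117)**2)/(634 + (-285 - 1*117)) = 327255 - (-3107 - 385476*(-285 - 117) - 608*(-285 - 117)**2)/(634 + (-285 - 117)) = 327255 - (-3107 - 385476*(-402) - 608*(-402)**2)/(634 - 402) = 327255 - (-3107 + 154961352 - 608*161604)/232 = 327255 - (-3107 + 154961352 - 98255232)/232 = 327255 - 56703013/232 = 19220147/232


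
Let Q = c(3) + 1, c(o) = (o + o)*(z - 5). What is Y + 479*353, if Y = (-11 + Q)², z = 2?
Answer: 169871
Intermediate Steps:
c(o) = -6*o (c(o) = (o + o)*(2 - 5) = (2*o)*(-3) = -6*o)
Q = -17 (Q = -6*3 + 1 = -18 + 1 = -17)
Y = 784 (Y = (-11 - 17)² = (-28)² = 784)
Y + 479*353 = 784 + 479*353 = 784 + 169087 = 169871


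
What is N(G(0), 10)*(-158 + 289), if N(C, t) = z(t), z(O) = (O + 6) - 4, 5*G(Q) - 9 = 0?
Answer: 1572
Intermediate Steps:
G(Q) = 9/5 (G(Q) = 9/5 + (⅕)*0 = 9/5 + 0 = 9/5)
z(O) = 2 + O (z(O) = (6 + O) - 4 = 2 + O)
N(C, t) = 2 + t
N(G(0), 10)*(-158 + 289) = (2 + 10)*(-158 + 289) = 12*131 = 1572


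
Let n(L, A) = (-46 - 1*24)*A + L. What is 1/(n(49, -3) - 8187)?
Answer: -1/7928 ≈ -0.00012614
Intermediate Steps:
n(L, A) = L - 70*A (n(L, A) = (-46 - 24)*A + L = -70*A + L = L - 70*A)
1/(n(49, -3) - 8187) = 1/((49 - 70*(-3)) - 8187) = 1/((49 + 210) - 8187) = 1/(259 - 8187) = 1/(-7928) = -1/7928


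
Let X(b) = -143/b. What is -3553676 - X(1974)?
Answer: -7014956281/1974 ≈ -3.5537e+6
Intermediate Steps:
-3553676 - X(1974) = -3553676 - (-143)/1974 = -3553676 - 1*(-143/1974) = -3553676 + 143/1974 = -7014956281/1974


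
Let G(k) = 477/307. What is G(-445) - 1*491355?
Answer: -150845508/307 ≈ -4.9135e+5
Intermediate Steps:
G(k) = 477/307 (G(k) = 477*(1/307) = 477/307)
G(-445) - 1*491355 = 477/307 - 1*491355 = 477/307 - 491355 = -150845508/307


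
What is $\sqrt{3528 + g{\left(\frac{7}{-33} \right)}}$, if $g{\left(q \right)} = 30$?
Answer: $\sqrt{3558} \approx 59.649$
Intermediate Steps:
$\sqrt{3528 + g{\left(\frac{7}{-33} \right)}} = \sqrt{3528 + 30} = \sqrt{3558}$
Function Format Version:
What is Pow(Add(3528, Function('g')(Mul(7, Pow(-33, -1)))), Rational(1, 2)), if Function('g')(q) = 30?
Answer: Pow(3558, Rational(1, 2)) ≈ 59.649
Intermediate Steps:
Pow(Add(3528, Function('g')(Mul(7, Pow(-33, -1)))), Rational(1, 2)) = Pow(Add(3528, 30), Rational(1, 2)) = Pow(3558, Rational(1, 2))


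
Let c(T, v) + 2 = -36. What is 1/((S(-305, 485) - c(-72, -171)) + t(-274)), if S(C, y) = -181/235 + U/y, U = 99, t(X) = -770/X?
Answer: 3122915/125678997 ≈ 0.024848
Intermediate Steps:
S(C, y) = -181/235 + 99/y
c(T, v) = -38 (c(T, v) = -2 - 36 = -38)
1/((S(-305, 485) - c(-72, -171)) + t(-274)) = 1/(((-181/235 + 99/485) - 1*(-38)) - 770/(-274)) = 1/(((-181/235 + 99*(1/485)) + 38) - 770*(-1/274)) = 1/(((-181/235 + 99/485) + 38) + 385/137) = 1/((-12904/22795 + 38) + 385/137) = 1/(853306/22795 + 385/137) = 1/(125678997/3122915) = 3122915/125678997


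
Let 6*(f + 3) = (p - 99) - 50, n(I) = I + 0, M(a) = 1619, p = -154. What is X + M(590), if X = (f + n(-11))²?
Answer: 23117/4 ≈ 5779.3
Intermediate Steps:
n(I) = I
f = -107/2 (f = -3 + ((-154 - 99) - 50)/6 = -3 + (-253 - 50)/6 = -3 + (⅙)*(-303) = -3 - 101/2 = -107/2 ≈ -53.500)
X = 16641/4 (X = (-107/2 - 11)² = (-129/2)² = 16641/4 ≈ 4160.3)
X + M(590) = 16641/4 + 1619 = 23117/4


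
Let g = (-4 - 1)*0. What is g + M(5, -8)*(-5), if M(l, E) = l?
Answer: -25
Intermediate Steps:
g = 0 (g = -5*0 = 0)
g + M(5, -8)*(-5) = 0 + 5*(-5) = 0 - 25 = -25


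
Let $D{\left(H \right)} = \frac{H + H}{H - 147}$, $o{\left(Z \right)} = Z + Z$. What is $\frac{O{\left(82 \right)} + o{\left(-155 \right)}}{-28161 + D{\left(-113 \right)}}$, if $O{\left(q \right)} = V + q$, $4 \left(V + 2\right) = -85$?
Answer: $\frac{65325}{7321634} \approx 0.0089222$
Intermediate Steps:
$V = - \frac{93}{4}$ ($V = -2 + \frac{1}{4} \left(-85\right) = -2 - \frac{85}{4} = - \frac{93}{4} \approx -23.25$)
$o{\left(Z \right)} = 2 Z$
$D{\left(H \right)} = \frac{2 H}{-147 + H}$
$O{\left(q \right)} = - \frac{93}{4} + q$
$\frac{O{\left(82 \right)} + o{\left(-155 \right)}}{-28161 + D{\left(-113 \right)}} = \frac{\left(- \frac{93}{4} + 82\right) + 2 \left(-155\right)}{-28161 + 2 \left(-113\right) \frac{1}{-147 - 113}} = \frac{\frac{235}{4} - 310}{-28161 + 2 \left(-113\right) \frac{1}{-260}} = - \frac{1005}{4 \left(-28161 + 2 \left(-113\right) \left(- \frac{1}{260}\right)\right)} = - \frac{1005}{4 \left(-28161 + \frac{113}{130}\right)} = - \frac{1005}{4 \left(- \frac{3660817}{130}\right)} = \left(- \frac{1005}{4}\right) \left(- \frac{130}{3660817}\right) = \frac{65325}{7321634}$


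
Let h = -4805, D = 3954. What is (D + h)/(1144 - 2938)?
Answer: 37/78 ≈ 0.47436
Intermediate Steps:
(D + h)/(1144 - 2938) = (3954 - 4805)/(1144 - 2938) = -851/(-1794) = -851*(-1/1794) = 37/78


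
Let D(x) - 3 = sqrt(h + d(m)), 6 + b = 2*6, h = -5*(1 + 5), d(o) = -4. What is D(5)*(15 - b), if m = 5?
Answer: 27 + 9*I*sqrt(34) ≈ 27.0 + 52.479*I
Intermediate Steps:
h = -30 (h = -5*6 = -30)
b = 6 (b = -6 + 2*6 = -6 + 12 = 6)
D(x) = 3 + I*sqrt(34) (D(x) = 3 + sqrt(-30 - 4) = 3 + sqrt(-34) = 3 + I*sqrt(34))
D(5)*(15 - b) = (3 + I*sqrt(34))*(15 - 1*6) = (3 + I*sqrt(34))*(15 - 6) = (3 + I*sqrt(34))*9 = 27 + 9*I*sqrt(34)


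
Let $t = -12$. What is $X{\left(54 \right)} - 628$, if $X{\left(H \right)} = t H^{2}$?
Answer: $-35620$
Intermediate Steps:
$X{\left(H \right)} = - 12 H^{2}$
$X{\left(54 \right)} - 628 = - 12 \cdot 54^{2} - 628 = \left(-12\right) 2916 - 628 = -34992 - 628 = -35620$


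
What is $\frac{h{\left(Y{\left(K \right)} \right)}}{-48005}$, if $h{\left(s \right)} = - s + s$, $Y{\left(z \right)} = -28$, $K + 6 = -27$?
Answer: $0$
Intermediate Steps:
$K = -33$ ($K = -6 - 27 = -33$)
$h{\left(s \right)} = 0$
$\frac{h{\left(Y{\left(K \right)} \right)}}{-48005} = \frac{0}{-48005} = 0 \left(- \frac{1}{48005}\right) = 0$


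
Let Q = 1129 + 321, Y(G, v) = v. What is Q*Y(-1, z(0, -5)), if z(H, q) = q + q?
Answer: -14500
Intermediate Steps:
z(H, q) = 2*q
Q = 1450
Q*Y(-1, z(0, -5)) = 1450*(2*(-5)) = 1450*(-10) = -14500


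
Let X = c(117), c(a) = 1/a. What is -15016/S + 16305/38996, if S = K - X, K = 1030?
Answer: -66546081267/4699368964 ≈ -14.161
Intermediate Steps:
X = 1/117 ≈ 0.0085470
S = 120509/117 (S = 1030 - 1*1/117 = 1030 - 1/117 = 120509/117 ≈ 1030.0)
-15016/S + 16305/38996 = -15016/120509/117 + 16305/38996 = -15016*117/120509 + 16305*(1/38996) = -1756872/120509 + 16305/38996 = -66546081267/4699368964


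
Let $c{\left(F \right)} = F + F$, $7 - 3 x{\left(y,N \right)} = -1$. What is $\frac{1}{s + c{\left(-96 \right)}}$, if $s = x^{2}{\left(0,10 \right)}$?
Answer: $- \frac{9}{1664} \approx -0.0054087$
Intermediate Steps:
$x{\left(y,N \right)} = \frac{8}{3}$ ($x{\left(y,N \right)} = \frac{7}{3} - - \frac{1}{3} = \frac{7}{3} + \frac{1}{3} = \frac{8}{3}$)
$s = \frac{64}{9}$ ($s = \left(\frac{8}{3}\right)^{2} = \frac{64}{9} \approx 7.1111$)
$c{\left(F \right)} = 2 F$
$\frac{1}{s + c{\left(-96 \right)}} = \frac{1}{\frac{64}{9} + 2 \left(-96\right)} = \frac{1}{\frac{64}{9} - 192} = \frac{1}{- \frac{1664}{9}} = - \frac{9}{1664}$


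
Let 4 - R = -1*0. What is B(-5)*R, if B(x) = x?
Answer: -20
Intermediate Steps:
R = 4 (R = 4 - (-1)*0 = 4 - 1*0 = 4 + 0 = 4)
B(-5)*R = -5*4 = -20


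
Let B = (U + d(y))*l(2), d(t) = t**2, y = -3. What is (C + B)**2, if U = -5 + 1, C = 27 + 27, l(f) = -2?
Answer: 1936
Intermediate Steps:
C = 54
U = -4
B = -10 (B = (-4 + (-3)**2)*(-2) = (-4 + 9)*(-2) = 5*(-2) = -10)
(C + B)**2 = (54 - 10)**2 = 44**2 = 1936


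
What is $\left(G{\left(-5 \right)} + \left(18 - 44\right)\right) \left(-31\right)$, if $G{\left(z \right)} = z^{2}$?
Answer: $31$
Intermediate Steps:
$\left(G{\left(-5 \right)} + \left(18 - 44\right)\right) \left(-31\right) = \left(\left(-5\right)^{2} + \left(18 - 44\right)\right) \left(-31\right) = \left(25 + \left(18 - 44\right)\right) \left(-31\right) = \left(25 - 26\right) \left(-31\right) = \left(-1\right) \left(-31\right) = 31$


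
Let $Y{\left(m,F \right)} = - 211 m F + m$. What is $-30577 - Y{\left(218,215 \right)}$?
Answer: $9858775$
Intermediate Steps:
$Y{\left(m,F \right)} = m - 211 F m$ ($Y{\left(m,F \right)} = - 211 F m + m = m - 211 F m$)
$-30577 - Y{\left(218,215 \right)} = -30577 - 218 \left(1 - 45365\right) = -30577 - 218 \left(-45364\right) = -30577 - -9889352 = -30577 + 9889352 = 9858775$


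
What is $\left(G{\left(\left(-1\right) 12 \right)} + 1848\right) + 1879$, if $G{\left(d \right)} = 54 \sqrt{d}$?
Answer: $3727 + 108 i \sqrt{3} \approx 3727.0 + 187.06 i$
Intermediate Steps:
$\left(G{\left(\left(-1\right) 12 \right)} + 1848\right) + 1879 = \left(54 \sqrt{\left(-1\right) 12} + 1848\right) + 1879 = \left(54 \sqrt{-12} + 1848\right) + 1879 = \left(54 \cdot 2 i \sqrt{3} + 1848\right) + 1879 = \left(108 i \sqrt{3} + 1848\right) + 1879 = \left(1848 + 108 i \sqrt{3}\right) + 1879 = 3727 + 108 i \sqrt{3}$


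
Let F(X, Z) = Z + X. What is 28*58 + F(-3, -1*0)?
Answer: 1621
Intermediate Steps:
F(X, Z) = X + Z
28*58 + F(-3, -1*0) = 28*58 + (-3 - 1*0) = 1624 + (-3 + 0) = 1624 - 3 = 1621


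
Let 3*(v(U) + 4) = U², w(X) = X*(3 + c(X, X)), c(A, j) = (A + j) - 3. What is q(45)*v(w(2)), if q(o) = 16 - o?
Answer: -1508/3 ≈ -502.67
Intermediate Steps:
c(A, j) = -3 + A + j
w(X) = 2*X² (w(X) = X*(3 + (-3 + X + X)) = X*(3 + (-3 + 2*X)) = X*(2*X) = 2*X²)
v(U) = -4 + U²/3
q(45)*v(w(2)) = (16 - 1*45)*(-4 + (2*2²)²/3) = (16 - 45)*(-4 + (2*4)²/3) = -29*(-4 + (⅓)*8²) = -29*(-4 + (⅓)*64) = -29*(-4 + 64/3) = -29*52/3 = -1508/3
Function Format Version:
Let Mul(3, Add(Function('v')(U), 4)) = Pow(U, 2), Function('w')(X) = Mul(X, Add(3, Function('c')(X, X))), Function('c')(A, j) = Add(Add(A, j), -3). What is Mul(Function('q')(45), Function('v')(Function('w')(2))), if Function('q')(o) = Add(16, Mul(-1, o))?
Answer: Rational(-1508, 3) ≈ -502.67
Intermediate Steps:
Function('c')(A, j) = Add(-3, A, j)
Function('w')(X) = Mul(2, Pow(X, 2)) (Function('w')(X) = Mul(X, Add(3, Add(-3, X, X))) = Mul(X, Add(3, Add(-3, Mul(2, X)))) = Mul(X, Mul(2, X)) = Mul(2, Pow(X, 2)))
Function('v')(U) = Add(-4, Mul(Rational(1, 3), Pow(U, 2)))
Mul(Function('q')(45), Function('v')(Function('w')(2))) = Mul(Add(16, Mul(-1, 45)), Add(-4, Mul(Rational(1, 3), Pow(Mul(2, Pow(2, 2)), 2)))) = Mul(Add(16, -45), Add(-4, Mul(Rational(1, 3), Pow(Mul(2, 4), 2)))) = Mul(-29, Add(-4, Mul(Rational(1, 3), Pow(8, 2)))) = Mul(-29, Add(-4, Mul(Rational(1, 3), 64))) = Mul(-29, Add(-4, Rational(64, 3))) = Mul(-29, Rational(52, 3)) = Rational(-1508, 3)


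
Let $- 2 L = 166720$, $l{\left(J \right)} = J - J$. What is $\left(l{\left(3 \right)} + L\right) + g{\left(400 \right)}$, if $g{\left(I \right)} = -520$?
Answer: $-83880$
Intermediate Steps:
$l{\left(J \right)} = 0$
$L = -83360$ ($L = \left(- \frac{1}{2}\right) 166720 = -83360$)
$\left(l{\left(3 \right)} + L\right) + g{\left(400 \right)} = \left(0 - 83360\right) - 520 = -83360 - 520 = -83880$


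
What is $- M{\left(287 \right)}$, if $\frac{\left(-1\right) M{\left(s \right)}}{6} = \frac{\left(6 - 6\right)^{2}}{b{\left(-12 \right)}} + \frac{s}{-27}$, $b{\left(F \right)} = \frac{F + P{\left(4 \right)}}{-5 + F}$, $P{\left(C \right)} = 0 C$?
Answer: $- \frac{574}{9} \approx -63.778$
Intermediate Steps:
$P{\left(C \right)} = 0$
$b{\left(F \right)} = \frac{F}{-5 + F}$ ($b{\left(F \right)} = \frac{F + 0}{-5 + F} = \frac{F}{-5 + F}$)
$M{\left(s \right)} = \frac{2 s}{9}$ ($M{\left(s \right)} = - 6 \left(\frac{\left(6 - 6\right)^{2}}{\left(-12\right) \frac{1}{-5 - 12}} + \frac{s}{-27}\right) = - 6 \left(\frac{0^{2}}{\left(-12\right) \frac{1}{-17}} + s \left(- \frac{1}{27}\right)\right) = - 6 \left(\frac{0}{\left(-12\right) \left(- \frac{1}{17}\right)} - \frac{s}{27}\right) = - 6 \left(\frac{0}{\frac{12}{17}} - \frac{s}{27}\right) = - 6 \left(0 \cdot \frac{17}{12} - \frac{s}{27}\right) = - 6 \left(0 - \frac{s}{27}\right) = - 6 \left(- \frac{s}{27}\right) = \frac{2 s}{9}$)
$- M{\left(287 \right)} = - \frac{2 \cdot 287}{9} = \left(-1\right) \frac{574}{9} = - \frac{574}{9}$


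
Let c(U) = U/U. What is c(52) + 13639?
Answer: 13640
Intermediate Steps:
c(U) = 1
c(52) + 13639 = 1 + 13639 = 13640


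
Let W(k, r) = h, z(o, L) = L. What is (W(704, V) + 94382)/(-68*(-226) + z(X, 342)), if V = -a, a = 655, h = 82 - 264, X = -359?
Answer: 9420/1571 ≈ 5.9962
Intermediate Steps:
h = -182
V = -655 (V = -1*655 = -655)
W(k, r) = -182
(W(704, V) + 94382)/(-68*(-226) + z(X, 342)) = (-182 + 94382)/(-68*(-226) + 342) = 94200/(15368 + 342) = 94200/15710 = 94200*(1/15710) = 9420/1571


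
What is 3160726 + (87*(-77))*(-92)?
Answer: 3777034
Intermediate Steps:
3160726 + (87*(-77))*(-92) = 3160726 - 6699*(-92) = 3160726 + 616308 = 3777034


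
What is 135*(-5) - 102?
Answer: -777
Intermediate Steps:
135*(-5) - 102 = -675 - 102 = -777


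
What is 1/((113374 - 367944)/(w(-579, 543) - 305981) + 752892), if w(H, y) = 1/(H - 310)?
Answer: 27201711/20479973229485 ≈ 1.3282e-6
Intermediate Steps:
w(H, y) = 1/(-310 + H)
1/((113374 - 367944)/(w(-579, 543) - 305981) + 752892) = 1/((113374 - 367944)/(1/(-310 - 579) - 305981) + 752892) = 1/(-254570/(1/(-889) - 305981) + 752892) = 1/(-254570/(-1/889 - 305981) + 752892) = 1/(-254570/(-272017110/889) + 752892) = 1/(-254570*(-889/272017110) + 752892) = 1/(22631273/27201711 + 752892) = 1/(20479973229485/27201711) = 27201711/20479973229485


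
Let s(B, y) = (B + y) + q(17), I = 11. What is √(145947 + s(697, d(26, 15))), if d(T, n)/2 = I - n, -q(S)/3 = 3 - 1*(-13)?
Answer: 2*√36647 ≈ 382.87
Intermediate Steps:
q(S) = -48 (q(S) = -3*(3 - 1*(-13)) = -3*(3 + 13) = -3*16 = -48)
d(T, n) = 22 - 2*n (d(T, n) = 2*(11 - n) = 22 - 2*n)
s(B, y) = -48 + B + y (s(B, y) = (B + y) - 48 = -48 + B + y)
√(145947 + s(697, d(26, 15))) = √(145947 + (-48 + 697 + (22 - 2*15))) = √(145947 + (-48 + 697 + (22 - 30))) = √(145947 + (-48 + 697 - 8)) = √(145947 + 641) = √146588 = 2*√36647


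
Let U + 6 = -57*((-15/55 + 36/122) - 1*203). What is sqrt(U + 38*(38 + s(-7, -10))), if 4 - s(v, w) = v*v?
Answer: 29*sqrt(6048394)/671 ≈ 106.29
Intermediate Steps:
s(v, w) = 4 - v**2 (s(v, w) = 4 - v*v = 4 - v**2)
U = 7759260/671 (U = -6 - 57*((-15/55 + 36/122) - 1*203) = -6 - 57*((-15*1/55 + 36*(1/122)) - 203) = -6 - 57*((-3/11 + 18/61) - 203) = -6 - 57*(15/671 - 203) = -6 - 57*(-136198/671) = -6 + 7763286/671 = 7759260/671 ≈ 11564.)
sqrt(U + 38*(38 + s(-7, -10))) = sqrt(7759260/671 + 38*(38 + (4 - 1*(-7)**2))) = sqrt(7759260/671 + 38*(38 + (4 - 1*49))) = sqrt(7759260/671 + 38*(38 + (4 - 49))) = sqrt(7759260/671 + 38*(38 - 45)) = sqrt(7759260/671 + 38*(-7)) = sqrt(7759260/671 - 266) = sqrt(7580774/671) = 29*sqrt(6048394)/671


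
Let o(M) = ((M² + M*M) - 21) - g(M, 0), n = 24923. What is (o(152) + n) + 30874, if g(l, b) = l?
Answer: 101832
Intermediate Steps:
o(M) = -21 - M + 2*M² (o(M) = ((M² + M*M) - 21) - M = ((M² + M²) - 21) - M = (2*M² - 21) - M = (-21 + 2*M²) - M = -21 - M + 2*M²)
(o(152) + n) + 30874 = ((-21 - 1*152 + 2*152²) + 24923) + 30874 = ((-21 - 152 + 2*23104) + 24923) + 30874 = ((-21 - 152 + 46208) + 24923) + 30874 = (46035 + 24923) + 30874 = 70958 + 30874 = 101832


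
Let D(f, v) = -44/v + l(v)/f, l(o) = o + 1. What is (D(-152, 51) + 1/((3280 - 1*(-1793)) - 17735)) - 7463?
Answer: -45790949084/6134739 ≈ -7464.2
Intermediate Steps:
l(o) = 1 + o
D(f, v) = -44/v + (1 + v)/f
(D(-152, 51) + 1/((3280 - 1*(-1793)) - 17735)) - 7463 = ((1/(-152) - 44/51 + 51/(-152)) + 1/((3280 - 1*(-1793)) - 17735)) - 7463 = ((-1/152 - 44*1/51 + 51*(-1/152)) + 1/((3280 + 1793) - 17735)) - 7463 = ((-1/152 - 44/51 - 51/152) + 1/(5073 - 17735)) - 7463 = (-2335/1938 + 1/(-12662)) - 7463 = (-2335/1938 - 1/12662) - 7463 = -7391927/6134739 - 7463 = -45790949084/6134739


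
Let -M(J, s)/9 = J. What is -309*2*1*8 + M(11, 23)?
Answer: -5043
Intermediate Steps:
M(J, s) = -9*J
-309*2*1*8 + M(11, 23) = -309*2*1*8 - 9*11 = -618*8 - 99 = -309*16 - 99 = -4944 - 99 = -5043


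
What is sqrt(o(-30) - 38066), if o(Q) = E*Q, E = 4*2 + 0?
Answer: I*sqrt(38306) ≈ 195.72*I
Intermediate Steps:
E = 8 (E = 8 + 0 = 8)
o(Q) = 8*Q
sqrt(o(-30) - 38066) = sqrt(8*(-30) - 38066) = sqrt(-240 - 38066) = sqrt(-38306) = I*sqrt(38306)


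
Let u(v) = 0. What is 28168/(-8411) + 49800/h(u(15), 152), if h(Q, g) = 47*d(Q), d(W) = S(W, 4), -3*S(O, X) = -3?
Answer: 417543904/395317 ≈ 1056.2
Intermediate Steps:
S(O, X) = 1 (S(O, X) = -⅓*(-3) = 1)
d(W) = 1
h(Q, g) = 47 (h(Q, g) = 47*1 = 47)
28168/(-8411) + 49800/h(u(15), 152) = 28168/(-8411) + 49800/47 = 28168*(-1/8411) + 49800*(1/47) = -28168/8411 + 49800/47 = 417543904/395317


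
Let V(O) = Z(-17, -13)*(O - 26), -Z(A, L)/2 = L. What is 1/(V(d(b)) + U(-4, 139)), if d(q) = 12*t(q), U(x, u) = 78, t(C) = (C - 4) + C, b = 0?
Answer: -1/1846 ≈ -0.00054171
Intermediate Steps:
t(C) = -4 + 2*C (t(C) = (-4 + C) + C = -4 + 2*C)
Z(A, L) = -2*L
d(q) = -48 + 24*q (d(q) = 12*(-4 + 2*q) = -48 + 24*q)
V(O) = -676 + 26*O (V(O) = (-2*(-13))*(O - 26) = 26*(-26 + O) = -676 + 26*O)
1/(V(d(b)) + U(-4, 139)) = 1/((-676 + 26*(-48 + 24*0)) + 78) = 1/((-676 + 26*(-48 + 0)) + 78) = 1/((-676 + 26*(-48)) + 78) = 1/((-676 - 1248) + 78) = 1/(-1924 + 78) = 1/(-1846) = -1/1846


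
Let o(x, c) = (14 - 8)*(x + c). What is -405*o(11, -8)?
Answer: -7290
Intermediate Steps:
o(x, c) = 6*c + 6*x (o(x, c) = 6*(c + x) = 6*c + 6*x)
-405*o(11, -8) = -405*(6*(-8) + 6*11) = -405*(-48 + 66) = -405*18 = -7290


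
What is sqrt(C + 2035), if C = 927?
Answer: sqrt(2962) ≈ 54.424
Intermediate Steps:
sqrt(C + 2035) = sqrt(927 + 2035) = sqrt(2962)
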